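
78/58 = 39/29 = 1.34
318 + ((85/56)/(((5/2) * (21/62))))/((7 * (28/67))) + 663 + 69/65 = 3680665501/3745560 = 982.67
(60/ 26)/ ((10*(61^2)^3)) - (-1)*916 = 916.00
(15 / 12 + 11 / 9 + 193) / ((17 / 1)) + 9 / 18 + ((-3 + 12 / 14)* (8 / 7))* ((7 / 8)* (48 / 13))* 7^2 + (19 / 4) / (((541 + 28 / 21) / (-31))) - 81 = -456.97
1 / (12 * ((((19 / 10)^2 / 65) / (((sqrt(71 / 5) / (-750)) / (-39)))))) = 0.00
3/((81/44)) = 44/27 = 1.63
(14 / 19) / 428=7 / 4066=0.00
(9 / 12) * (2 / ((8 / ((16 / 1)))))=3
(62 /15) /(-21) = -62 /315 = -0.20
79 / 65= 1.22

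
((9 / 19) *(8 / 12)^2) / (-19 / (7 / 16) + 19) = -28 / 3249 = -0.01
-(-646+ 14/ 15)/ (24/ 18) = 2419/ 5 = 483.80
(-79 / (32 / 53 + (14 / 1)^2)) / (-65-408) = 0.00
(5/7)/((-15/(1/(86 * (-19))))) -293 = -10054001/34314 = -293.00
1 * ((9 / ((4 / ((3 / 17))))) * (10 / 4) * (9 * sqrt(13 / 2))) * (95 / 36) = 12825 * sqrt(26) / 1088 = 60.11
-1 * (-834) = 834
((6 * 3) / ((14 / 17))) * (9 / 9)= 153 / 7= 21.86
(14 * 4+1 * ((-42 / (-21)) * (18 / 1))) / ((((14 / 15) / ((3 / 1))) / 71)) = 146970 / 7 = 20995.71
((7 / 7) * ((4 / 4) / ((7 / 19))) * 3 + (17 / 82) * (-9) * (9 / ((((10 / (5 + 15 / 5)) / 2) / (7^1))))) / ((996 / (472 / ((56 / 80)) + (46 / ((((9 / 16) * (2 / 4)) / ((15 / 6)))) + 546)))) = -4416975011 / 15007230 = -294.32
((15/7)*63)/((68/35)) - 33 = 2481/68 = 36.49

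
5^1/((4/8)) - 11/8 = 69/8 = 8.62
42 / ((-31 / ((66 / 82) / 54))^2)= 847 / 87233814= 0.00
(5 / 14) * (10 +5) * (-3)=-225 / 14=-16.07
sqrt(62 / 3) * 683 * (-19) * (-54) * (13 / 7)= 5916278.29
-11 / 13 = -0.85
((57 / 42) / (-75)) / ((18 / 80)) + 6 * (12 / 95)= 12164 / 17955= 0.68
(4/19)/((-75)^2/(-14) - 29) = -56/114589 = -0.00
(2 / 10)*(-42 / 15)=-14 / 25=-0.56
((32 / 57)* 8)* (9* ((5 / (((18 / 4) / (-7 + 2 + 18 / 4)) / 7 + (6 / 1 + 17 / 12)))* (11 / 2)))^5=106057438925800513536 / 220262074117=481505676.14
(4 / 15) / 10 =2 / 75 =0.03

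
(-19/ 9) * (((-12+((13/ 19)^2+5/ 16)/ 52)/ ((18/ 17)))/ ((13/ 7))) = 142788695/ 11097216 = 12.87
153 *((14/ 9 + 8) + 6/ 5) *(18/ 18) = 8228/ 5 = 1645.60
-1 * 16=-16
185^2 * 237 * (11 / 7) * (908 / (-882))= -13502652350 / 1029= -13122111.13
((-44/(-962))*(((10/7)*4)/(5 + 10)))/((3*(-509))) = -176/15424227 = -0.00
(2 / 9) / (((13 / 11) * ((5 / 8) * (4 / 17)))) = 748 / 585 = 1.28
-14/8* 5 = -35/4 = -8.75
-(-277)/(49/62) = 17174/49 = 350.49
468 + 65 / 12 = 5681 / 12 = 473.42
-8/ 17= -0.47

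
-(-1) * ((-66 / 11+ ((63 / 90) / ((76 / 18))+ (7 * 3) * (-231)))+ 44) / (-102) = 107581 / 2280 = 47.18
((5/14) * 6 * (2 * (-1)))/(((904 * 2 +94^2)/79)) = -395/12418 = -0.03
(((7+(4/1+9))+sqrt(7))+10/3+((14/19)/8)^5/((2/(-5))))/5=5.20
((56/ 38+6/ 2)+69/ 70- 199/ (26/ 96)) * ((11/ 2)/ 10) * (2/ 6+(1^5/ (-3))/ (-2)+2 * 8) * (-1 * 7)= 4577345421/ 98800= 46329.41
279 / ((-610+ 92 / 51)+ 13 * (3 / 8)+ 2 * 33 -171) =-113832 / 288995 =-0.39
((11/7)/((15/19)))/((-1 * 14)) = -209/1470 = -0.14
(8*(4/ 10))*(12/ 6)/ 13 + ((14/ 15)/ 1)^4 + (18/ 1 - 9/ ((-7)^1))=94610731/ 4606875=20.54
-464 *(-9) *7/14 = 2088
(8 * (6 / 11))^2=19.04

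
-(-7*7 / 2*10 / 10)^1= 49 / 2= 24.50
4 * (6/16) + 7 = 17/2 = 8.50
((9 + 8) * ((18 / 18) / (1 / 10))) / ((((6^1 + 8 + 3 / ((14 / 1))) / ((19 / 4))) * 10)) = 5.68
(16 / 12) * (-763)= -3052 / 3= -1017.33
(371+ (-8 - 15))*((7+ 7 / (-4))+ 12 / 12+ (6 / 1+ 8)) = 7047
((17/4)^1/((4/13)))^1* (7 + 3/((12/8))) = 1989/16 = 124.31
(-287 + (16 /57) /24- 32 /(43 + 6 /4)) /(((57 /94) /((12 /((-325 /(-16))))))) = -26341771904 /93977325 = -280.30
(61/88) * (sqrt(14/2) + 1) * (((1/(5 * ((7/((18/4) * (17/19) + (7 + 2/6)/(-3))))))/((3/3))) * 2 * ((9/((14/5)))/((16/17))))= 561017/2621696 + 561017 * sqrt(7)/2621696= 0.78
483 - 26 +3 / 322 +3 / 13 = 1914007 / 4186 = 457.24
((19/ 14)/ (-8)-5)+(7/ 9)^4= -3529907/ 734832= -4.80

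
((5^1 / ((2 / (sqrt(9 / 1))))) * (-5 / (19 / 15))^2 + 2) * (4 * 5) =858190 / 361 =2377.26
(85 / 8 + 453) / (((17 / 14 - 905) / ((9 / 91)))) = -33381 / 657956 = -0.05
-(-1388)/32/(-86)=-347/688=-0.50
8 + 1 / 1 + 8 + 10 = 27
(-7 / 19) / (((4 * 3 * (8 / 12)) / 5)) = -0.23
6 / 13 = 0.46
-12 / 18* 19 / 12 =-19 / 18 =-1.06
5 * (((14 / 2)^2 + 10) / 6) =295 / 6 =49.17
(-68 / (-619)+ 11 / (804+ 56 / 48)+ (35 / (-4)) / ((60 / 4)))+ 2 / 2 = 0.54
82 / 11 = 7.45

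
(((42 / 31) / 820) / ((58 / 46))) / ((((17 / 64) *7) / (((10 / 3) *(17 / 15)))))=1472 / 552885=0.00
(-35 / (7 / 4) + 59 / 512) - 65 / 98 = -515509 / 25088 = -20.55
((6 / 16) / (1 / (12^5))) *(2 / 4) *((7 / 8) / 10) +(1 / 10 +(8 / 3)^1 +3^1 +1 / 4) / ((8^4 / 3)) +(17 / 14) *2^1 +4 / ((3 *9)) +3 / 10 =12650383489 / 3096576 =4085.28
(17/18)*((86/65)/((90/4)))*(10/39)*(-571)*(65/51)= -98212/9477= -10.36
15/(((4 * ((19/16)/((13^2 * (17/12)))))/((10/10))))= 14365/19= 756.05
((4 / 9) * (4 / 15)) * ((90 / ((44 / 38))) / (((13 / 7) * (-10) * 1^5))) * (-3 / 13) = 1064 / 9295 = 0.11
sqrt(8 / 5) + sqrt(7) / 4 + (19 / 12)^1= sqrt(7) / 4 + 2*sqrt(10) / 5 + 19 / 12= 3.51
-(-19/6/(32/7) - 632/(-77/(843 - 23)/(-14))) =199005623/2112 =94226.15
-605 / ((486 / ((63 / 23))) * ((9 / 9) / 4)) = -8470 / 621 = -13.64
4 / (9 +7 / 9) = 9 / 22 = 0.41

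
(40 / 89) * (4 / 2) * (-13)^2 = 13520 / 89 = 151.91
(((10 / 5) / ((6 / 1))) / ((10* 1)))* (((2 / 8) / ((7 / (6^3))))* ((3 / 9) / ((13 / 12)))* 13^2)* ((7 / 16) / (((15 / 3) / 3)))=351 / 100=3.51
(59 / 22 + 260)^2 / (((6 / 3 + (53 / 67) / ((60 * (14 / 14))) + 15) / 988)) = 2550850715580 / 636581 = 4007110.98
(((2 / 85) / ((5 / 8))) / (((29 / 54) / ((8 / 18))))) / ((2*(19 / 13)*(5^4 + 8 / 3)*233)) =0.00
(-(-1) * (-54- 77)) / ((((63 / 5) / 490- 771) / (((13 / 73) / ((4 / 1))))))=22925 / 3030522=0.01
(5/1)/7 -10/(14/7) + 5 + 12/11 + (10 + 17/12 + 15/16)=52333/3696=14.16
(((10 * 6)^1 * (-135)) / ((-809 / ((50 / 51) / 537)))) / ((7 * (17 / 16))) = 720000 / 292952653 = 0.00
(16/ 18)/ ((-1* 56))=-1/ 63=-0.02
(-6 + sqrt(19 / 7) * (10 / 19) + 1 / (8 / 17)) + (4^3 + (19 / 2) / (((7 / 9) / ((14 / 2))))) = 10 * sqrt(133) / 133 + 1165 / 8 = 146.49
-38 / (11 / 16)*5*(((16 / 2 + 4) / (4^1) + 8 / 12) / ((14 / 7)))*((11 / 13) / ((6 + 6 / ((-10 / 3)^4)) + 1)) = -83600000 / 1374477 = -60.82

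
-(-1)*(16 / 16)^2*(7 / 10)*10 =7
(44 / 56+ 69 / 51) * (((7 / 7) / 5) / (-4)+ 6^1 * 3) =182731 / 4760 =38.39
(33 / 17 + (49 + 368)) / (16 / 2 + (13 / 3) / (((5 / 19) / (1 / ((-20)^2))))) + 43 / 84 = 3624756557 / 68896716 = 52.61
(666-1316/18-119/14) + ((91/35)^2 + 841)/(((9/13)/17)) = 3210241/150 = 21401.61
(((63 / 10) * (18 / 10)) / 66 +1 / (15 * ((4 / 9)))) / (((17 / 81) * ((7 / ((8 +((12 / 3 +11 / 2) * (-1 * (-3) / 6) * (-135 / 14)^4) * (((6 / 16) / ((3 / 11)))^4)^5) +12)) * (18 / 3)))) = 874919.81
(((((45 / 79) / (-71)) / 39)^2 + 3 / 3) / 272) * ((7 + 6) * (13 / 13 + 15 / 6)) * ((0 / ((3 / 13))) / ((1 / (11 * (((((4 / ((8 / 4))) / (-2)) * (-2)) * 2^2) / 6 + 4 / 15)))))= 0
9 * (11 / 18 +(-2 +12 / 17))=-209 / 34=-6.15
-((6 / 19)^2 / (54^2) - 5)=146204 / 29241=5.00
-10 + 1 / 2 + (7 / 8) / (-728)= -7905 / 832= -9.50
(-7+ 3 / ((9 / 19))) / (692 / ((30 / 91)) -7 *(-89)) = -10 / 40831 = -0.00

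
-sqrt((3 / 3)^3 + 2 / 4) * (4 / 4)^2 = -sqrt(6) / 2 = -1.22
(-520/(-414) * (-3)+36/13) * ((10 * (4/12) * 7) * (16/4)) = -250880/2691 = -93.23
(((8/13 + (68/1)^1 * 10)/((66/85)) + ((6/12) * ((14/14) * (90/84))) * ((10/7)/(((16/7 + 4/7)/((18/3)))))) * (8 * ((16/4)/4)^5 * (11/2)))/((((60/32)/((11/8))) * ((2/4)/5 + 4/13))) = 232065350/3339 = 69501.45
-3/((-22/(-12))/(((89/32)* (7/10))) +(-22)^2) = -5607/906356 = -0.01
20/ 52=5/ 13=0.38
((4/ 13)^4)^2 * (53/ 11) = 3473408/ 8973037931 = 0.00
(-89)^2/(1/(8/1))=63368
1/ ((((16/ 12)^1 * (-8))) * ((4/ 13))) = -39/ 128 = -0.30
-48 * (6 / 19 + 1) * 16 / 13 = -19200 / 247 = -77.73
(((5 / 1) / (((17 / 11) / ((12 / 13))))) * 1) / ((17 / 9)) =5940 / 3757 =1.58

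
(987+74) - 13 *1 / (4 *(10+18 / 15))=1060.71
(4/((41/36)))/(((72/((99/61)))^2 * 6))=363/1220488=0.00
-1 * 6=-6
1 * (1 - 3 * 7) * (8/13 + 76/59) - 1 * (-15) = -17695/767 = -23.07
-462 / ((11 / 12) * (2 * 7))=-36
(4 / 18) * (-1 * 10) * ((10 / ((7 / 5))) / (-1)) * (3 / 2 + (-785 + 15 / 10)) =-782000 / 63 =-12412.70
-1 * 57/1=-57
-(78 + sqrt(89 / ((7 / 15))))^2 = -(sqrt(9345) + 546)^2 / 49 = -8429.06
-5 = -5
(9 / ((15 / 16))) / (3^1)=3.20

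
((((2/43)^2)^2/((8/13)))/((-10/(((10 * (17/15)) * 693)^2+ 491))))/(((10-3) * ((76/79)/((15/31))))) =-190053971367/56382866092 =-3.37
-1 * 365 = -365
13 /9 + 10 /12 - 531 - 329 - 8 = -15583 /18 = -865.72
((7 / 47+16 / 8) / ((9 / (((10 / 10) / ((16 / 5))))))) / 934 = 505 / 6321312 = 0.00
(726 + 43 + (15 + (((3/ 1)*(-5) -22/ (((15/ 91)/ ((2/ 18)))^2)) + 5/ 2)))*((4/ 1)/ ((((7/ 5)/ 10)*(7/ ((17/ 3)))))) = 1887463148/ 107163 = 17613.01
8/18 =4/9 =0.44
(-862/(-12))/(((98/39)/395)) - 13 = 2210637/196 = 11278.76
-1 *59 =-59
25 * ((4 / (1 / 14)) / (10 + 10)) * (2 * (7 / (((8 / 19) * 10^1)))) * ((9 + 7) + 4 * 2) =5586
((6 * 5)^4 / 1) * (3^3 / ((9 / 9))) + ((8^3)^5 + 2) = 35184393958834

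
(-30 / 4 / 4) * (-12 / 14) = 1.61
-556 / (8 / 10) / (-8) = 695 / 8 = 86.88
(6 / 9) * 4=8 / 3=2.67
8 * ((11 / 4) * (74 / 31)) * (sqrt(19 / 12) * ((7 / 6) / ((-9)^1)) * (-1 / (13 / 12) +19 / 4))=-566951 * sqrt(57) / 130572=-32.78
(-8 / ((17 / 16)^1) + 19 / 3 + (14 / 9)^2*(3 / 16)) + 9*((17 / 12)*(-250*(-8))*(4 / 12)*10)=156058637 / 1836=84999.26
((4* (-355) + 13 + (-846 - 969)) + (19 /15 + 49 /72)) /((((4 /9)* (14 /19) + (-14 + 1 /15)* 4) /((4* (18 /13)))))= 198226449 /615836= 321.88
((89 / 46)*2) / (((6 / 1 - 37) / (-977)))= 86953 / 713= 121.95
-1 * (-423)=423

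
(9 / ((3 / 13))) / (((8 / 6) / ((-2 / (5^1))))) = -117 / 10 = -11.70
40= 40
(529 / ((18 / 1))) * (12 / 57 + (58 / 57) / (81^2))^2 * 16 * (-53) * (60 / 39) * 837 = -863287433427632000 / 606054784959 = -1424437.95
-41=-41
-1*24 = -24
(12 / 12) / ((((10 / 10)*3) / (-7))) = -7 / 3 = -2.33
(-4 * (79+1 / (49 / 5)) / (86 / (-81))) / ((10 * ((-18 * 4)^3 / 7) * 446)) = -323 / 257752320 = -0.00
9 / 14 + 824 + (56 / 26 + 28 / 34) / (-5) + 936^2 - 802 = 13553546193 / 15470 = 876118.05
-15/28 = -0.54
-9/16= -0.56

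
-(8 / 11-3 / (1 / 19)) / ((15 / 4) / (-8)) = -19808 / 165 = -120.05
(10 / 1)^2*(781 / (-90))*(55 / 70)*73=-3135715 / 63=-49773.25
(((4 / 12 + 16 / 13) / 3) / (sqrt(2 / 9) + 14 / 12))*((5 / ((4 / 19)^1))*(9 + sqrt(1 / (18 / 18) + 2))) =-17385*sqrt(2) / 533 - 5795*sqrt(6) / 1599 + 40565*sqrt(3) / 3198 + 121695 / 1066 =81.13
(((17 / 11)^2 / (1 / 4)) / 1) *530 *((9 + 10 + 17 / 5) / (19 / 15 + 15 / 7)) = 720511680 / 21659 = 33266.16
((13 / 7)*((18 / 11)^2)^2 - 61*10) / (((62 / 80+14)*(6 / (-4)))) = 26.92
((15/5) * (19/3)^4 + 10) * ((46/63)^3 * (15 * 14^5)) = 99655851715840/6561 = 15189125394.88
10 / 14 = 5 / 7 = 0.71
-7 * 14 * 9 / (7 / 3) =-378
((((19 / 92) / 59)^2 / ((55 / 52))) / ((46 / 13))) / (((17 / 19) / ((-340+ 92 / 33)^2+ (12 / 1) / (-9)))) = 35885306319343 / 86249585702610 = 0.42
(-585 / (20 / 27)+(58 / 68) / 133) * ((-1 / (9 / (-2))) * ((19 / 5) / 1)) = -7142441 / 10710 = -666.89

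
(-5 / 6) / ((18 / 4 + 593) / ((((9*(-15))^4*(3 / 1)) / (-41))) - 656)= 332150625 / 261468981799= 0.00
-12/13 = -0.92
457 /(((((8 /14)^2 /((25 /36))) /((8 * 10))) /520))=363886250 /9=40431805.56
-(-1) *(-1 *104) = -104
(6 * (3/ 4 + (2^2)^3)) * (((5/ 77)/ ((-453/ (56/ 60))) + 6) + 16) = 42589442/ 4983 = 8546.95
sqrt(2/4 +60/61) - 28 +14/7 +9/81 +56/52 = -2903/117 +sqrt(22082)/122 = -23.59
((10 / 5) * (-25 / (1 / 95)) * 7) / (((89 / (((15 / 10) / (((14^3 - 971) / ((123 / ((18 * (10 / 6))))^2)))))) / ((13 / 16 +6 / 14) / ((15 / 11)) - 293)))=15672818629 / 10099008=1551.92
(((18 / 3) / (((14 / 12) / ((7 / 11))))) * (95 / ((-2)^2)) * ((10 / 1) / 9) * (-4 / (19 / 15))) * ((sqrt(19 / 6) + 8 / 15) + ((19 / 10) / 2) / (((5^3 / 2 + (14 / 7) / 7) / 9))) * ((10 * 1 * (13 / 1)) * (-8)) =55640000 / 293 + 520000 * sqrt(114) / 11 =694632.22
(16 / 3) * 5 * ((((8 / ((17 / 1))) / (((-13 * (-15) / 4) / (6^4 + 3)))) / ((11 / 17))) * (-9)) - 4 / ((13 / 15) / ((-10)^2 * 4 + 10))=-71976 / 11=-6543.27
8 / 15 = 0.53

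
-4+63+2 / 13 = 769 / 13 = 59.15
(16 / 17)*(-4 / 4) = -16 / 17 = -0.94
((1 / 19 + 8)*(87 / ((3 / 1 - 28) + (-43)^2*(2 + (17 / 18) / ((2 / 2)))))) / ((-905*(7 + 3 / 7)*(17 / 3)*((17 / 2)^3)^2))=-4735584 / 526323762725324005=-0.00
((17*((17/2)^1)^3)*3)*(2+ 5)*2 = 1753941/4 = 438485.25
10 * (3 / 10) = 3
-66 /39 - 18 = -256 /13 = -19.69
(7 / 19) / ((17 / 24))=168 / 323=0.52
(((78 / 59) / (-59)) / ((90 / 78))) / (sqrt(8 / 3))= -169 * sqrt(6) / 34810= -0.01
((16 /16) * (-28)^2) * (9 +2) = 8624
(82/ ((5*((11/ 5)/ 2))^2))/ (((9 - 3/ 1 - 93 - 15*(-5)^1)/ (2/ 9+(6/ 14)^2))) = -14678/ 160083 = -0.09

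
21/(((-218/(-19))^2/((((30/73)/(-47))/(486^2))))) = -12635/2139605662968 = -0.00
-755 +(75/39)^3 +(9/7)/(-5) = -57528623/76895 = -748.15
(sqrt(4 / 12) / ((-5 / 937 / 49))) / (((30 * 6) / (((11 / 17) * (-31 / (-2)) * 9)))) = -15656333 * sqrt(3) / 10200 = -2658.58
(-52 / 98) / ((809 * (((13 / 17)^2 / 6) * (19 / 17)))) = -58956 / 9791327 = -0.01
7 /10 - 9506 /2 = -47523 /10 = -4752.30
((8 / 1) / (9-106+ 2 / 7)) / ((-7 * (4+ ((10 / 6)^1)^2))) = 0.00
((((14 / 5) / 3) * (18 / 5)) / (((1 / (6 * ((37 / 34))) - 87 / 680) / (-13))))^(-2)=90535225 / 271749686068224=0.00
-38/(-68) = 19/34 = 0.56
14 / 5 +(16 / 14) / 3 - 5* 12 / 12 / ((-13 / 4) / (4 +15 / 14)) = 14992 / 1365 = 10.98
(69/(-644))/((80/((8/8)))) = -3/2240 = -0.00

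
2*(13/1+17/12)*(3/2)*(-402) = -34773/2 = -17386.50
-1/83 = -0.01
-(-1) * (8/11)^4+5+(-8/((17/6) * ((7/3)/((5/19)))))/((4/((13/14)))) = 1206312957/231723107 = 5.21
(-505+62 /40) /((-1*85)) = 10069 /1700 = 5.92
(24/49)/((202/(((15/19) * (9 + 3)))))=2160/94031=0.02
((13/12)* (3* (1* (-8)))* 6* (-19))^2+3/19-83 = 166919050/19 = 8785213.16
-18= -18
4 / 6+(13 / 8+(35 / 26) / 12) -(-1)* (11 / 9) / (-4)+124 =29507 / 234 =126.10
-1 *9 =-9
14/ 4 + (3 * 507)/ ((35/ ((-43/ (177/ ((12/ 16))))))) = -36493/ 8260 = -4.42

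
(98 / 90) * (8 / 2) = 196 / 45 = 4.36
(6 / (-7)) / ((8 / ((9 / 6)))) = -9 / 56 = -0.16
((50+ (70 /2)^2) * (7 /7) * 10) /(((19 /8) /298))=1599789.47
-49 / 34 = -1.44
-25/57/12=-25/684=-0.04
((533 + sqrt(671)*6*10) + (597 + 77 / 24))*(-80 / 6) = -800*sqrt(671)-135985 / 9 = -35832.38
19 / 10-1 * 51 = -49.10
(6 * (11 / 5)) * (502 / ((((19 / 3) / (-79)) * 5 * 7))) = -7852284 / 3325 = -2361.59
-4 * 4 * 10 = -160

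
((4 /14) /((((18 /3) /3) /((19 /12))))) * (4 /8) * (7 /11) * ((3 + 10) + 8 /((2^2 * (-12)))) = 0.92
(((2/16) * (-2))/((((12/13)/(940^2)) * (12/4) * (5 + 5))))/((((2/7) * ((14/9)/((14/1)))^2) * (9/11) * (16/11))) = -121616495/64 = -1900257.73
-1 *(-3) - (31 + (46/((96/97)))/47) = -65399/2256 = -28.99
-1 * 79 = -79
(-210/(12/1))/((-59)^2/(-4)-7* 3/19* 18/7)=266/13271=0.02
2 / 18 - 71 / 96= -181 / 288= -0.63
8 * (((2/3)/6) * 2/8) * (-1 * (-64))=128/9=14.22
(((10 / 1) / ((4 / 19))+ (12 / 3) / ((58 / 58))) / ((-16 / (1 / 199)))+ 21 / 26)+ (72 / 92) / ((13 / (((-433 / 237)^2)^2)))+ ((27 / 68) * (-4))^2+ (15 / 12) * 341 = 82990513751623422211 / 192895883829765792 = 430.23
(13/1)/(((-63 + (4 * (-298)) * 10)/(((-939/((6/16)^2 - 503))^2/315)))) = -5216653312/434396836814045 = -0.00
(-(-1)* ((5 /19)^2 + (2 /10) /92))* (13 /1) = 154193 /166060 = 0.93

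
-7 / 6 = -1.17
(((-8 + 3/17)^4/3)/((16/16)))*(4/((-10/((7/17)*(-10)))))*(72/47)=210269284512/66733279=3150.89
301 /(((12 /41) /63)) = 259161 /4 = 64790.25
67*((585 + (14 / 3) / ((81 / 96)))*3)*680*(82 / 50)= 17870026136 / 135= 132370563.97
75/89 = 0.84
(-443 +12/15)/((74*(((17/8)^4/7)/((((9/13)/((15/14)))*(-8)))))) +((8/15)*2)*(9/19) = 211994648304/19082460475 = 11.11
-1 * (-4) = 4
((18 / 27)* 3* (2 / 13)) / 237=4 / 3081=0.00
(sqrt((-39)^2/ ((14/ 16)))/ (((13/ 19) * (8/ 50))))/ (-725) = -57 * sqrt(14)/ 406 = -0.53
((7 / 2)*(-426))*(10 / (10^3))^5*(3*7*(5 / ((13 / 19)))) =-594909 / 26000000000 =-0.00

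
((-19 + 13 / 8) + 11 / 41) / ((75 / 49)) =-274939 / 24600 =-11.18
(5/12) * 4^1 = 5/3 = 1.67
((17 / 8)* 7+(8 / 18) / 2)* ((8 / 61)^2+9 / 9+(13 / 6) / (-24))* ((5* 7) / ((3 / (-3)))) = -18895696015 / 38579328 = -489.79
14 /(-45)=-14 /45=-0.31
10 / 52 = 5 / 26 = 0.19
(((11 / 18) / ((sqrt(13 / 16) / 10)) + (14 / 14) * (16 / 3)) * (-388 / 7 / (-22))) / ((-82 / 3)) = -1940 * sqrt(13) / 11193- 1552 / 3157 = -1.12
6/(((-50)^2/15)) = 9/250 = 0.04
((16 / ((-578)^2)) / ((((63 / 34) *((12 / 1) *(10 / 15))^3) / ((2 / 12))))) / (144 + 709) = 1 / 101383567488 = 0.00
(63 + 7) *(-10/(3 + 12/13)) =-9100/51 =-178.43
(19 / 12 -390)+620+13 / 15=4649 / 20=232.45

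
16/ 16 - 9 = -8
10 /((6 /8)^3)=640 /27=23.70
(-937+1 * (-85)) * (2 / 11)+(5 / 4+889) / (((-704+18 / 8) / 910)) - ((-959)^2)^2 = -3730881774219645 / 4411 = -845813143101.26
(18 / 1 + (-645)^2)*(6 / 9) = 277362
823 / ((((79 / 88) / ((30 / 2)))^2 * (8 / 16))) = 2867990400 / 6241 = 459540.20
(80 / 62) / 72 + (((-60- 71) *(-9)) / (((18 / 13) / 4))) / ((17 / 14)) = 13303921 / 4743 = 2804.96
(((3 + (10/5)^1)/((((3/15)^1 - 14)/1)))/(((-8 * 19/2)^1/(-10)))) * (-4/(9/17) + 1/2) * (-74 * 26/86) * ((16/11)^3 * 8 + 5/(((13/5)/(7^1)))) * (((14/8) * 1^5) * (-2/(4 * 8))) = 31.34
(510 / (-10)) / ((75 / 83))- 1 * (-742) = 17139 / 25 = 685.56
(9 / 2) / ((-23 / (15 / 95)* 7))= -27 / 6118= -0.00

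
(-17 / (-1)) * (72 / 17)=72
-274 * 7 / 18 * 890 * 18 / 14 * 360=-43894800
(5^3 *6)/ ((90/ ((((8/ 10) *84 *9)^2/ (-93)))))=-1016064/ 31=-32776.26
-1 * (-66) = 66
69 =69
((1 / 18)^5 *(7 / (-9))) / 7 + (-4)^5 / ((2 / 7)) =-60949905409 / 17006112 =-3584.00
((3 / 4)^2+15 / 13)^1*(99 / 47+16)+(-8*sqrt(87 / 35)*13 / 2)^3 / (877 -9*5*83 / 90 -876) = 303807 / 9776+8155264*sqrt(3045) / 33075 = 13637.12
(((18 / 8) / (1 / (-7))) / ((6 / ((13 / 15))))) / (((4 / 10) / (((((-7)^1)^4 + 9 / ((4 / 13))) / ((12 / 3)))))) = -884611 / 256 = -3455.51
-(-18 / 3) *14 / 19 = 84 / 19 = 4.42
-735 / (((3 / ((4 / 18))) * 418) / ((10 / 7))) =-350 / 1881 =-0.19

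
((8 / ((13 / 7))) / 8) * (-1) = -7 / 13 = -0.54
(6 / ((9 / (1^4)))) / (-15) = -2 / 45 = -0.04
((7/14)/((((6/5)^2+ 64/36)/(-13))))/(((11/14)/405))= -8292375/7964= -1041.23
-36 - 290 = -326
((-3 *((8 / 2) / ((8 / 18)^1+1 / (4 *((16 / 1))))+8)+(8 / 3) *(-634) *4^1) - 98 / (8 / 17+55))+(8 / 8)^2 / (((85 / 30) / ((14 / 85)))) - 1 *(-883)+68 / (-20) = -257168049436 / 43331793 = -5934.86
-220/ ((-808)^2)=-55/ 163216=-0.00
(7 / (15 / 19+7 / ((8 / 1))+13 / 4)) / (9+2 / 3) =1064 / 7221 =0.15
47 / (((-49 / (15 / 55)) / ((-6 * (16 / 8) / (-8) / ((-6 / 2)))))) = 141 / 1078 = 0.13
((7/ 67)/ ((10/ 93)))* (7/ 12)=0.57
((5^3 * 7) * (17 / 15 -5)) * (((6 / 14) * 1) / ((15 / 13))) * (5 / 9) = -18850 / 27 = -698.15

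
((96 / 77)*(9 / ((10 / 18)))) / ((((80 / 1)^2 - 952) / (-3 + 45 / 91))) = -73872 / 7952945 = -0.01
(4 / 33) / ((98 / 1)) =2 / 1617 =0.00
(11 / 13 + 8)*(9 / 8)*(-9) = -9315 / 104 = -89.57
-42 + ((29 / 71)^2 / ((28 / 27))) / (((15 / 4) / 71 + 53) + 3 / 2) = -323378175 / 7700021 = -42.00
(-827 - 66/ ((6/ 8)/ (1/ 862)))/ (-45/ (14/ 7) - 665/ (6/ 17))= 1069443/ 2465320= 0.43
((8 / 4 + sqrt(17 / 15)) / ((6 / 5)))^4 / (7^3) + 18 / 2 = 275 * sqrt(255) / 71442 + 36256993 / 4000752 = 9.12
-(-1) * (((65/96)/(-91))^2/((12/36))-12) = -1806311/150528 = -12.00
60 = 60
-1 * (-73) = 73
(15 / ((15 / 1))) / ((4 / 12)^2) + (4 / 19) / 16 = 685 / 76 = 9.01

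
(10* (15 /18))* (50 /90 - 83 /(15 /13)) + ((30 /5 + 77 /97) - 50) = -1670977 /2619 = -638.02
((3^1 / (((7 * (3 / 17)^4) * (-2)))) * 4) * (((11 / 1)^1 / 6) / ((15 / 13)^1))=-11943503 / 8505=-1404.29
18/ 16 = 9/ 8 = 1.12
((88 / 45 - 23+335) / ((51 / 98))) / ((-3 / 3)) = -1384544 / 2295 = -603.29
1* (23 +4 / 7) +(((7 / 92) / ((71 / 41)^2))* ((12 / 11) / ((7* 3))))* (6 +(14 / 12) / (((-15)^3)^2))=14386847827863619 / 610146414281250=23.58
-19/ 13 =-1.46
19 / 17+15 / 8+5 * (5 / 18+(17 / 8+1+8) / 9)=1616 / 153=10.56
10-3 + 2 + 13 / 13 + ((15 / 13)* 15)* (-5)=-995 / 13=-76.54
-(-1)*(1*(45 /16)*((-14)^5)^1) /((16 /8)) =-756315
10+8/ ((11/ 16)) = 238/ 11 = 21.64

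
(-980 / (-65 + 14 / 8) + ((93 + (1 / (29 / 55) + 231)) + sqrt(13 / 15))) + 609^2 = sqrt(195) / 15 + 2723658680 / 7337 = 371223.32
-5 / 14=-0.36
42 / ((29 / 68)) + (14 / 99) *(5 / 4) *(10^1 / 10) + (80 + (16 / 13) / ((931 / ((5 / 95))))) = 178.66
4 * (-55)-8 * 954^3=-6946005532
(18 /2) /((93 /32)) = 96 /31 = 3.10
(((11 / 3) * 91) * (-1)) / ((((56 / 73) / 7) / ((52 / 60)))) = -949949 / 360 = -2638.75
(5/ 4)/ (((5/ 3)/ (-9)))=-6.75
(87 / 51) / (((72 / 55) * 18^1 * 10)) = 319 / 44064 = 0.01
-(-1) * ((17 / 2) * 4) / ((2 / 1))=17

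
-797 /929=-0.86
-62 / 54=-31 / 27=-1.15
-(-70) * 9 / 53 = 630 / 53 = 11.89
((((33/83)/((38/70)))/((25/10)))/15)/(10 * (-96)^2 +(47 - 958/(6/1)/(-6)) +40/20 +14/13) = 36036/170184990725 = 0.00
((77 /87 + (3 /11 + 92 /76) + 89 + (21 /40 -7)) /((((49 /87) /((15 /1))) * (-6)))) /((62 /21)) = -185233809 /1451296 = -127.63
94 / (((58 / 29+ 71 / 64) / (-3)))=-18048 / 199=-90.69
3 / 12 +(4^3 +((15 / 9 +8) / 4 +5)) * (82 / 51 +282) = 12395801 / 612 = 20254.58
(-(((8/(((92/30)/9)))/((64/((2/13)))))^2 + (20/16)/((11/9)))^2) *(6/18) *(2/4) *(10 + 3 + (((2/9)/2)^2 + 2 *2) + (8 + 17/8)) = -905124035577049625/190139045299027968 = -4.76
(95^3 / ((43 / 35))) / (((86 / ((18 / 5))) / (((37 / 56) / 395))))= 57101175 / 1168568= 48.86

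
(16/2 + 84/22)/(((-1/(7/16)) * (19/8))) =-455/209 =-2.18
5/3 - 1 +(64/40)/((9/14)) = 142/45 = 3.16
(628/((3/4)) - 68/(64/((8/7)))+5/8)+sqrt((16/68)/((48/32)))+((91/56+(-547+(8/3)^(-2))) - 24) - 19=248.91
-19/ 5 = -3.80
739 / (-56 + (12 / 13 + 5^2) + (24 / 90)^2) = -2161575 / 87767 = -24.63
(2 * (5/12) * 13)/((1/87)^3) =14267565/2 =7133782.50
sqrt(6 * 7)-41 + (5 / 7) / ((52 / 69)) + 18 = -8027 / 364 + sqrt(42) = -15.57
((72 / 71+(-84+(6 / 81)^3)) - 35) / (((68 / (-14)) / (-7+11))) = 2308374922 / 23757381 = 97.16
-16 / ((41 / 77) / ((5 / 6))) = -3080 / 123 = -25.04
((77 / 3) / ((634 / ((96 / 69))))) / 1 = 1232 / 21873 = 0.06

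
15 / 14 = 1.07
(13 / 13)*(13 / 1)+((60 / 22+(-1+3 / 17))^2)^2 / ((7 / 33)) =58302188129 / 778165157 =74.92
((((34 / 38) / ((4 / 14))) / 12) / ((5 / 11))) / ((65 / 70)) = 9163 / 14820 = 0.62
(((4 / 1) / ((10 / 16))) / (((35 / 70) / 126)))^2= 65028096 / 25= 2601123.84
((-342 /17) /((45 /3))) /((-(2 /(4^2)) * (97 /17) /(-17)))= -15504 /485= -31.97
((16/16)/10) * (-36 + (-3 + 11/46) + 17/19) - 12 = -27595/1748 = -15.79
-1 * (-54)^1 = 54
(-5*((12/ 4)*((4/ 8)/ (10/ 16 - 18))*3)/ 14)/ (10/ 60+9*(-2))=-540/ 104111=-0.01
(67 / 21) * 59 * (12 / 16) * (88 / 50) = 43483 / 175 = 248.47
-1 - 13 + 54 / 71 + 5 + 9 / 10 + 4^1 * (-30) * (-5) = 420789 / 710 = 592.66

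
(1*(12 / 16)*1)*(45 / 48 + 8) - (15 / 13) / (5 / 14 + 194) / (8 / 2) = 5057219 / 754624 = 6.70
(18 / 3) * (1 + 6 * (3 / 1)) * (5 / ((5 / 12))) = 1368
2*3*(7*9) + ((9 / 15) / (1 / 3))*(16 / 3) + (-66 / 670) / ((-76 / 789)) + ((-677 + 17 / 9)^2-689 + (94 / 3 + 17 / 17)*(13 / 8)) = 1878830950741 / 4124520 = 455527.18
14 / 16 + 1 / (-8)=0.75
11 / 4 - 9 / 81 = 95 / 36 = 2.64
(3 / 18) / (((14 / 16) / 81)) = 108 / 7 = 15.43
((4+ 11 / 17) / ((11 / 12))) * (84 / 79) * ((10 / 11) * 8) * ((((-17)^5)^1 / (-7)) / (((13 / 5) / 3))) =14432428800 / 1573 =9175097.77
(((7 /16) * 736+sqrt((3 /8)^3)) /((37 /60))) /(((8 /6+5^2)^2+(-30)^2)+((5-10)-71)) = 405 * sqrt(6) /4042472+24840 /72187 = 0.34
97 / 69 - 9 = -524 / 69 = -7.59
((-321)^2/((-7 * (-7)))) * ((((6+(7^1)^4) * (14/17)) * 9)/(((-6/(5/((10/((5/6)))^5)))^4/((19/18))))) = 327248198125/65695311230579933693607936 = 0.00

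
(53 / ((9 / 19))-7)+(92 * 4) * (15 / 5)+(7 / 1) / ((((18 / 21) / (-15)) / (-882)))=983285 / 9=109253.89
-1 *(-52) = 52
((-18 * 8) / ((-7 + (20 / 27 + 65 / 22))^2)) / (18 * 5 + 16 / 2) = -25404192 / 188815081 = -0.13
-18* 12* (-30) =6480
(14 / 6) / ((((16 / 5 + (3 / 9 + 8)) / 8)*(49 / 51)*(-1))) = -2040 / 1211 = -1.68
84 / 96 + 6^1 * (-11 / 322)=863 / 1288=0.67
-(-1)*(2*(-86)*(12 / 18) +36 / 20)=-1693 / 15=-112.87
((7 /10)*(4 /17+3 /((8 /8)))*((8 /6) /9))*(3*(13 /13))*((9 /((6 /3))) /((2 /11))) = 847 /34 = 24.91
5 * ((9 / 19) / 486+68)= 340.00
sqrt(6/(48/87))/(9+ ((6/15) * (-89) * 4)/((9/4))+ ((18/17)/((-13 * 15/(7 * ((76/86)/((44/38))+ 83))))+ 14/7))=-4703985 * sqrt(174)/1043770036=-0.06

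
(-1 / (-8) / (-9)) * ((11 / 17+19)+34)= -38 / 51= -0.75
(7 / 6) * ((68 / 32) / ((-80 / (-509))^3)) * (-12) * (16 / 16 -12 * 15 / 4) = 172620747761 / 512000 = 337149.90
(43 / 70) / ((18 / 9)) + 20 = 20.31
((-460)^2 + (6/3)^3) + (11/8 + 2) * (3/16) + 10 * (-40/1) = 27034705/128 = 211208.63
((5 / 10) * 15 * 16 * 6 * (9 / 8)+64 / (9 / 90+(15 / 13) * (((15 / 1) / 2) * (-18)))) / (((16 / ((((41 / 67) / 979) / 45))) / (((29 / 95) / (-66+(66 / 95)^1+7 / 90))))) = -1948015985 / 592229946550396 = -0.00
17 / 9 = 1.89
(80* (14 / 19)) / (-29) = -1120 / 551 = -2.03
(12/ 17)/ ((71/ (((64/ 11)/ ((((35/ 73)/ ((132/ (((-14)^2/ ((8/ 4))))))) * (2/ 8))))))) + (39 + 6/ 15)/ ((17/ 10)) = 49320946/ 2070005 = 23.83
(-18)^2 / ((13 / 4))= 1296 / 13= 99.69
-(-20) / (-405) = -4 / 81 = -0.05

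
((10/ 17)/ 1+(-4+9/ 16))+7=1129/ 272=4.15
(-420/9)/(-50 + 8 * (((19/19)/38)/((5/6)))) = 6650/7089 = 0.94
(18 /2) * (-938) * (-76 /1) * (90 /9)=6415920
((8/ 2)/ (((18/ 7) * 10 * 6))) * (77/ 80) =539/ 21600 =0.02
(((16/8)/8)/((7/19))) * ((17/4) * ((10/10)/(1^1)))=323/112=2.88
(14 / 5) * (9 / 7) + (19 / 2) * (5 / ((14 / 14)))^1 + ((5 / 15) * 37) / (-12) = 50.07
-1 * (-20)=20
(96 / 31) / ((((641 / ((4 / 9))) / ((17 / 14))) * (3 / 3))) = 1088 / 417291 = 0.00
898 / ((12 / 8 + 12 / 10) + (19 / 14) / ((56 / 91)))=502880 / 2747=183.07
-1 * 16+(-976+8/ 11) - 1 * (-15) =-10739/ 11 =-976.27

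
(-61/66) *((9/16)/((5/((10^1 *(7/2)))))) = -1281/352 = -3.64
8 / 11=0.73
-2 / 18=-0.11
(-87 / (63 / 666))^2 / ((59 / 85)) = 3523066740 / 2891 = 1218632.56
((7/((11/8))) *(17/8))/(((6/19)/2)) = 2261/33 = 68.52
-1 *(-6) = 6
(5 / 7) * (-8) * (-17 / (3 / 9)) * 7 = 2040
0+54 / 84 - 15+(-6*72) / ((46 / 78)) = -240495 / 322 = -746.88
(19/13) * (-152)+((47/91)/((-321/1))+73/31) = -199038470/905541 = -219.80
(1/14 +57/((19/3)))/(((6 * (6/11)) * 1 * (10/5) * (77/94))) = 5969/3528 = 1.69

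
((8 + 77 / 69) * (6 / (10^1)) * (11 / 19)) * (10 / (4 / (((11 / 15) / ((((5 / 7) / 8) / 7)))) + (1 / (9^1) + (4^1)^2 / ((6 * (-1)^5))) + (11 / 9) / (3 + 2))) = -671281380 / 47518069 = -14.13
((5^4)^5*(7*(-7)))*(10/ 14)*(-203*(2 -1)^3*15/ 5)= 2032756805419921875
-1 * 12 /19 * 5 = -60 /19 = -3.16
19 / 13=1.46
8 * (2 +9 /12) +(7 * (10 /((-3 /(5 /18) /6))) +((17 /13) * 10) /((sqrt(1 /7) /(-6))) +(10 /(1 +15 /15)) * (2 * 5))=298 /9- 1020 * sqrt(7) /13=-174.48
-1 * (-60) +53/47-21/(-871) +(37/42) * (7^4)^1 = 534551687/245622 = 2176.32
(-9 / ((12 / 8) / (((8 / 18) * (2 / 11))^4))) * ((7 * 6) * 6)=-0.06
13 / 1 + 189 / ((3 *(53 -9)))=635 / 44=14.43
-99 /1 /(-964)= 99 /964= 0.10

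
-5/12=-0.42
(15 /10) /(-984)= -1 /656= -0.00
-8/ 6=-1.33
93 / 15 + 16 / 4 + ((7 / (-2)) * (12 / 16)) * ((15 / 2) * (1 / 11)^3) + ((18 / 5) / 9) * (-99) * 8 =-32648343 / 106480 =-306.61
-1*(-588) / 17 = 588 / 17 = 34.59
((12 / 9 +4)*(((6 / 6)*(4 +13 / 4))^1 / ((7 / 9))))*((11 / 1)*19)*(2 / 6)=24244 / 7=3463.43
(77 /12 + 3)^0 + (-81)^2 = 6562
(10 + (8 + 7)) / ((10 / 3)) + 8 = 15.50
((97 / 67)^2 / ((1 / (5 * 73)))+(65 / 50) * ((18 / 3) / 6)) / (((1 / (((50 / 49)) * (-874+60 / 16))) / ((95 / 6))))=-18960511914775 / 1759688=-10774928.23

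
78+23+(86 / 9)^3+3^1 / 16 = 11357147 / 11664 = 973.69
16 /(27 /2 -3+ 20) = 32 /61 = 0.52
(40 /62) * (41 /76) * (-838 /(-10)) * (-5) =-85895 /589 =-145.83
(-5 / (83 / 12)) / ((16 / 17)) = -255 / 332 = -0.77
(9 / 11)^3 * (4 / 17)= 2916 / 22627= 0.13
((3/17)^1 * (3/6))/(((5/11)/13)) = 429/170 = 2.52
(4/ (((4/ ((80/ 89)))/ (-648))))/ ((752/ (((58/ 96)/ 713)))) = -3915/ 5964958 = -0.00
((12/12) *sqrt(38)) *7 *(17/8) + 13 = 13 + 119 *sqrt(38)/8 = 104.70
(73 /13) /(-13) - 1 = -242 /169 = -1.43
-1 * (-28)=28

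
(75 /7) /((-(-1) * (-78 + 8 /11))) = -33 /238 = -0.14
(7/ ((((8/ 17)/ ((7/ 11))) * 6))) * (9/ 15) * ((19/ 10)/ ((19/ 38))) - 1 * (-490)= 2171827/ 4400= 493.60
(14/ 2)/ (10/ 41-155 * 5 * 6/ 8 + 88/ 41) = -1148/ 94933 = -0.01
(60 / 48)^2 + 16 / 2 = 153 / 16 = 9.56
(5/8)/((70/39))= 39/112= 0.35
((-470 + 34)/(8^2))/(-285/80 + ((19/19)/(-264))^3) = 125348256/65549089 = 1.91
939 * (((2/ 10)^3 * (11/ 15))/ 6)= 3443/ 3750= 0.92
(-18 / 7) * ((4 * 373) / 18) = -1492 / 7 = -213.14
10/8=5/4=1.25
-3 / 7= -0.43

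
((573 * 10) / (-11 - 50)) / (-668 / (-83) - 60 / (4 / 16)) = 237795 / 587186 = 0.40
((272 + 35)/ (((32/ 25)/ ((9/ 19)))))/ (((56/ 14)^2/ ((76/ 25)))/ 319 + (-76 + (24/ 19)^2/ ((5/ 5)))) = -1.53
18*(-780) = -14040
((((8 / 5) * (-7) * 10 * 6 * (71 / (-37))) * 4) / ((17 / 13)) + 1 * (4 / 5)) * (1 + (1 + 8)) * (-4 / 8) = -12407636 / 629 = -19725.97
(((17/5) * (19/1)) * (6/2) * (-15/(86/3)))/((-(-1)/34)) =-148257/43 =-3447.84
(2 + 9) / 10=11 / 10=1.10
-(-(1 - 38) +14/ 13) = -495/ 13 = -38.08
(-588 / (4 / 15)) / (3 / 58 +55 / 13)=-1662570 / 3229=-514.89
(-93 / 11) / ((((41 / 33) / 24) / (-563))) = 3769848 / 41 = 91947.51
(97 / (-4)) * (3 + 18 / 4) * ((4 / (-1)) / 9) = 485 / 6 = 80.83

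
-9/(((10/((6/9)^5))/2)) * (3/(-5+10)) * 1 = -32/225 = -0.14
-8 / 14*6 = -24 / 7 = -3.43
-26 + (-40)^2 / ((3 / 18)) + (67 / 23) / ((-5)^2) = 5505117 / 575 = 9574.12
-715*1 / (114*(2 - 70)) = 0.09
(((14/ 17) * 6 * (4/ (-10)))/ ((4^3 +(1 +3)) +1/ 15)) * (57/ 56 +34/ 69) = -17511/ 399211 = -0.04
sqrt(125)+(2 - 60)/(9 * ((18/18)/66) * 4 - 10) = 319/52+5 * sqrt(5) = 17.31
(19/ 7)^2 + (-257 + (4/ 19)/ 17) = -3950740/ 15827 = -249.62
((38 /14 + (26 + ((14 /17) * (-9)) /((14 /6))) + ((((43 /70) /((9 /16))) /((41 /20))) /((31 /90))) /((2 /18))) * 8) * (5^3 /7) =5967849000 /1058743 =5636.73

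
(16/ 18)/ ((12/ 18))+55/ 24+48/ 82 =1381/ 328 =4.21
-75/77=-0.97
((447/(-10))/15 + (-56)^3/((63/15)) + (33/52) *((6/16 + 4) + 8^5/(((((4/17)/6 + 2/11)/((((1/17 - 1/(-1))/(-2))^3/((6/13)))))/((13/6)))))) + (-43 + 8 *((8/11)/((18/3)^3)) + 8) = -2971548857596691/27672559200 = -107382.51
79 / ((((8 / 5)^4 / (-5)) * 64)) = -246875 / 262144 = -0.94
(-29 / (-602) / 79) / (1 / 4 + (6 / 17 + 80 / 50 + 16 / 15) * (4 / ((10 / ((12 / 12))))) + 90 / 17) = 0.00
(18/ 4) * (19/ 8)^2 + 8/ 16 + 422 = 57329/ 128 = 447.88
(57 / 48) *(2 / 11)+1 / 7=221 / 616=0.36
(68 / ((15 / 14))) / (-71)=-952 / 1065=-0.89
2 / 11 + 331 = 3643 / 11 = 331.18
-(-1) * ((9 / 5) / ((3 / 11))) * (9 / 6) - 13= -31 / 10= -3.10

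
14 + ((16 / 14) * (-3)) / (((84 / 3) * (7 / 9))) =13.84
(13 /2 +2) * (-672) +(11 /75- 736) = -483589 /75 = -6447.85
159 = 159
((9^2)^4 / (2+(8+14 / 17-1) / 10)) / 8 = 3658971285 / 1892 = 1933917.17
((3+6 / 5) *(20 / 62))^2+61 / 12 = 6.92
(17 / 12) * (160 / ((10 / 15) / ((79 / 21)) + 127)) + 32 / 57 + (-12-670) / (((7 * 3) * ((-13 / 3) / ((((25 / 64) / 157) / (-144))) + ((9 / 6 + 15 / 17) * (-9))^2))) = 1337621903945456 / 570763936259811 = 2.34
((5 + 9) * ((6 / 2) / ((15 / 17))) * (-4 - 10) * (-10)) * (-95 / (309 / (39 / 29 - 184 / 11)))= 3106523560 / 98571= 31515.59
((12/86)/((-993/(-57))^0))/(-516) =-1/3698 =-0.00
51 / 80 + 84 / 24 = 331 / 80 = 4.14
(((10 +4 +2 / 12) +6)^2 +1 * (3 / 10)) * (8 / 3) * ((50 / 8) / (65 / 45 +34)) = 366295 / 1914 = 191.38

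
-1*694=-694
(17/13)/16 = 17/208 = 0.08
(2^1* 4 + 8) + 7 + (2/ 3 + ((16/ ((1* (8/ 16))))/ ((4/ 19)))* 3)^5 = 4826172445705589/ 243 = 19860791957636.17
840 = 840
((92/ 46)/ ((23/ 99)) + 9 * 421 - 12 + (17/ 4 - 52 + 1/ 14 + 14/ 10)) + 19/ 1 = 12101823/ 3220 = 3758.33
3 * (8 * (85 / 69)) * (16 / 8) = 1360 / 23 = 59.13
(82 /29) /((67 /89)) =7298 /1943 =3.76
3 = 3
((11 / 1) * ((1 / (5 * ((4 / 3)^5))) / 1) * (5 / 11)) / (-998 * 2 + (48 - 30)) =-243 / 2025472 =-0.00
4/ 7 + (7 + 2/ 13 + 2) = 885/ 91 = 9.73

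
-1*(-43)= 43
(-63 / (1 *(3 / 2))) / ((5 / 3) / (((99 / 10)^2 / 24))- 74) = 205821 / 360637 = 0.57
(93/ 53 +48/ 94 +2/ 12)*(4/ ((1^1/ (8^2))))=4652672/ 7473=622.60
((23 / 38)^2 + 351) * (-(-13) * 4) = 6595849 / 361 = 18271.05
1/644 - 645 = -415379/644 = -645.00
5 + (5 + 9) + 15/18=119/6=19.83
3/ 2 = 1.50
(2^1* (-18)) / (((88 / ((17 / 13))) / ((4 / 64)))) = -0.03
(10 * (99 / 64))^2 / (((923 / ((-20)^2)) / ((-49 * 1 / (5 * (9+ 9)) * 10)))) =-33350625 / 59072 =-564.58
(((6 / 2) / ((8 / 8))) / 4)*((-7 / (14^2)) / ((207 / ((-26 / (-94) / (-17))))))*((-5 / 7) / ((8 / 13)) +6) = 3523 / 345781632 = 0.00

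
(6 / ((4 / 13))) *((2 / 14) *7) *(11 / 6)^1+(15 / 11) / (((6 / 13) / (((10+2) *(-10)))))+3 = -13895 / 44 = -315.80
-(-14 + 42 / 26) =161 / 13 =12.38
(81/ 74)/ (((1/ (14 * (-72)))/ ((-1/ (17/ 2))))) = 81648/ 629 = 129.81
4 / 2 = 2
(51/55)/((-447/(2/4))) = -17/16390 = -0.00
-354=-354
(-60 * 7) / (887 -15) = -105 / 218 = -0.48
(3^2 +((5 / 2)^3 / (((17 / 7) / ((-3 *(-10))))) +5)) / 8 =25.88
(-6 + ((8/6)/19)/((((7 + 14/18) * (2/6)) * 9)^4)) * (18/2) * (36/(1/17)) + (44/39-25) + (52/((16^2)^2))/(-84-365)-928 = -278121093643164892529/8180063324160000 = -33999.87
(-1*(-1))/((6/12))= 2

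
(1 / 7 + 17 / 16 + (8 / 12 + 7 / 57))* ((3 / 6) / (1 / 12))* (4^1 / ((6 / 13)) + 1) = 123105 / 1064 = 115.70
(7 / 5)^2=49 / 25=1.96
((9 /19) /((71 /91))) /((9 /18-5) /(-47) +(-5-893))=-76986 /113859647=-0.00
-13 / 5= -2.60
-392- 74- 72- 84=-622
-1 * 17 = -17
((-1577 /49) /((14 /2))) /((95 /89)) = -7387 /1715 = -4.31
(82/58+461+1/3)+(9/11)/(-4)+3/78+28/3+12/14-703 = -80199631/348348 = -230.23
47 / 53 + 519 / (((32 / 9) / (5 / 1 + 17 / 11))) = 2230135 / 2332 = 956.32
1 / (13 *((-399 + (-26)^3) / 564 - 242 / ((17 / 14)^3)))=-0.00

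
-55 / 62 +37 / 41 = 39 / 2542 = 0.02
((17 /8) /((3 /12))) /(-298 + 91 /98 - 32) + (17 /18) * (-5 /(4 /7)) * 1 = -161749 /19512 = -8.29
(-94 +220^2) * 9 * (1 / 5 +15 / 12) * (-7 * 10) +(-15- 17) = -44127563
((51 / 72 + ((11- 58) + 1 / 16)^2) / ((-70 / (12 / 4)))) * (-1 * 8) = 1692547 / 2240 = 755.60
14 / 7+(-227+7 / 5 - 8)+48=-918 / 5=-183.60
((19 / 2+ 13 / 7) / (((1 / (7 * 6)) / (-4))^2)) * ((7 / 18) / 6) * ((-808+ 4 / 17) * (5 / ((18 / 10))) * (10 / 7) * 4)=-40756576000 / 153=-266382849.67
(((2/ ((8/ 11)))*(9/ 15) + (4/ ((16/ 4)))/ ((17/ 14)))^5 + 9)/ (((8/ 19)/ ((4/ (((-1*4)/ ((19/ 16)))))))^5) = -2830094757995429164652718001/ 156114928127914803200000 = -18128.28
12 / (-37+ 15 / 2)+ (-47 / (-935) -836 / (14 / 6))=-138491489 / 386155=-358.64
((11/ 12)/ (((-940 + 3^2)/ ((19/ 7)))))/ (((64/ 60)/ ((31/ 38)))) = -1705/ 834176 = -0.00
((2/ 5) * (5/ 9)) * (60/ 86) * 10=200/ 129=1.55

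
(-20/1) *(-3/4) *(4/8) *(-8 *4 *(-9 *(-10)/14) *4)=-43200/7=-6171.43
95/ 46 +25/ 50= 59/ 23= 2.57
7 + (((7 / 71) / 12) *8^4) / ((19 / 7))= 19.40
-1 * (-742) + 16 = 758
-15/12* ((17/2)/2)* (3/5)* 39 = -1989/16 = -124.31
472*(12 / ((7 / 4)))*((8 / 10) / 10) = 45312 / 175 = 258.93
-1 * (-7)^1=7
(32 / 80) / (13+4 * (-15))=-2 / 235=-0.01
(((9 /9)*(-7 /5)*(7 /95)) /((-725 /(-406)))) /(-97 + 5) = 343 /546250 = 0.00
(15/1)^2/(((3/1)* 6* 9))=25/18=1.39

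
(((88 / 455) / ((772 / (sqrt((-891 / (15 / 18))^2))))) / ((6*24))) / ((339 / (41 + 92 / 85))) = 556479 / 2409894500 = 0.00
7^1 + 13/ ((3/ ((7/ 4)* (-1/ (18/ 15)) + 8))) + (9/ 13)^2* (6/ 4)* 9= 41.82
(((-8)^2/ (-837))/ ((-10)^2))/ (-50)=0.00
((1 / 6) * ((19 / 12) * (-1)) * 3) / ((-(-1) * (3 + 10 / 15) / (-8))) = 19 / 11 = 1.73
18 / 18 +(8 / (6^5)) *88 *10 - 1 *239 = -57614 / 243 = -237.09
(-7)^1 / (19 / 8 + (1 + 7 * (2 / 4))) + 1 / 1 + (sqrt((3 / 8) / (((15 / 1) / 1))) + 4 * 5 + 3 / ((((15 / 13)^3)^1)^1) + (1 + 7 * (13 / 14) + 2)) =sqrt(10) / 20 + 778009 / 24750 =31.59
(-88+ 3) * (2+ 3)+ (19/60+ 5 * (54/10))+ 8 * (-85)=-64661/60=-1077.68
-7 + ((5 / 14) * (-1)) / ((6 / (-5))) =-563 / 84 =-6.70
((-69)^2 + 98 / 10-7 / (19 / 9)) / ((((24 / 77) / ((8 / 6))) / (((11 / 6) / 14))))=54802231 / 20520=2670.67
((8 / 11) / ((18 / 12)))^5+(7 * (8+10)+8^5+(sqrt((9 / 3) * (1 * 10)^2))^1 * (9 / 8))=32913.51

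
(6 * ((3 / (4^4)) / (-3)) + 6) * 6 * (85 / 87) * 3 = 195075 / 1856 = 105.11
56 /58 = 28 /29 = 0.97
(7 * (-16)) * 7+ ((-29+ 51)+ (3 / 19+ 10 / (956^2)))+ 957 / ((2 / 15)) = 55703256875 / 8682392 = 6415.66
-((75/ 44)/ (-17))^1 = 75/ 748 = 0.10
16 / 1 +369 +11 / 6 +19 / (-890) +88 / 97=50207698 / 129495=387.72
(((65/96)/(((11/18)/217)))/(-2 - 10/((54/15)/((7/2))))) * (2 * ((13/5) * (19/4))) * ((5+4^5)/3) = -6452944407/37136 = -173765.20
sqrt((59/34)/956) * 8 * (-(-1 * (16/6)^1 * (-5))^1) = -80 * sqrt(479434)/12189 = -4.54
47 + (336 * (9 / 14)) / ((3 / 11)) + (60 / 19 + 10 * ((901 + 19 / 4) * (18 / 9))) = 360186 / 19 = 18957.16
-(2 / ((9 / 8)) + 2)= -34 / 9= -3.78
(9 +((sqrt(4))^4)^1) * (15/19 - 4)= -1525/19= -80.26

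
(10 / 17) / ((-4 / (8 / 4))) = -5 / 17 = -0.29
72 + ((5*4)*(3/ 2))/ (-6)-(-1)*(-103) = -36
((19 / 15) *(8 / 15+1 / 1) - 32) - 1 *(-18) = -2713 / 225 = -12.06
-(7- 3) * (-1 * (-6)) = -24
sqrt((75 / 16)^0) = 1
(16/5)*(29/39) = 464/195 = 2.38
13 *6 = 78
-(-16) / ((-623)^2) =16 / 388129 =0.00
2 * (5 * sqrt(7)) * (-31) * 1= -310 * sqrt(7)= -820.18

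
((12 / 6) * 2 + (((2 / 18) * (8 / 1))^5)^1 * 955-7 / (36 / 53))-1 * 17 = 119669081 / 236196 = 506.65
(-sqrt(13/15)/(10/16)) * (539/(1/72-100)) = 8.03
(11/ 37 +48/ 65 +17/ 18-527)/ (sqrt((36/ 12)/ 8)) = -22728107*sqrt(6)/ 64935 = -857.35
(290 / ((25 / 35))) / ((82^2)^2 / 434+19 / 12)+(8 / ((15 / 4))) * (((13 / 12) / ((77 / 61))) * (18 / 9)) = 3445628128312 / 939975425235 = 3.67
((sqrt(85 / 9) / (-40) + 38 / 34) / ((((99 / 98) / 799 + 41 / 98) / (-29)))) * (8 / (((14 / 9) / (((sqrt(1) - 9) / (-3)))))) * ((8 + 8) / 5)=-39777792 / 11735 + 1482944 * sqrt(85) / 58675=-3156.66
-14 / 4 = -7 / 2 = -3.50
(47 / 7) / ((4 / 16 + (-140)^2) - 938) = 188 / 522543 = 0.00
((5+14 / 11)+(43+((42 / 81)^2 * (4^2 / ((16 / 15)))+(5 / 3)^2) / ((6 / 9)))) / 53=106009 / 94446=1.12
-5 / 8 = -0.62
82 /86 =41 /43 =0.95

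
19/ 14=1.36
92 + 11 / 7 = 93.57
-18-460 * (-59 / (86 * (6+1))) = 8152 / 301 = 27.08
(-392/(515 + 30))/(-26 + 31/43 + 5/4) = 67424/2252485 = 0.03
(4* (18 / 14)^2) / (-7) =-324 / 343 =-0.94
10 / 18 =5 / 9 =0.56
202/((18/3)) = 101/3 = 33.67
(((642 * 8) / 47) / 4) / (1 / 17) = 21828 / 47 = 464.43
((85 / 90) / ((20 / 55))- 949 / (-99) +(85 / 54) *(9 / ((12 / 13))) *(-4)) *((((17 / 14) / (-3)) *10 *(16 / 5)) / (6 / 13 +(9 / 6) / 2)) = 68900728 / 130977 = 526.05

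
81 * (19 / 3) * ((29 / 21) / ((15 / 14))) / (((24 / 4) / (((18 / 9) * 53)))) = 58406 / 5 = 11681.20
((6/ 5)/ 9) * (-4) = -8/ 15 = -0.53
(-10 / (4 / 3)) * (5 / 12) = -25 / 8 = -3.12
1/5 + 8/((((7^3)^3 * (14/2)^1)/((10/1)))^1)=282475649/1412376245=0.20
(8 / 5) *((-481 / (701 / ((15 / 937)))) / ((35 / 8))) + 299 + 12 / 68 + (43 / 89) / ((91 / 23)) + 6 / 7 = 135721532745597 / 452176443355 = 300.15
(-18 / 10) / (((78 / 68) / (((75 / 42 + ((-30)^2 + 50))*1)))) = -10455 / 7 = -1493.57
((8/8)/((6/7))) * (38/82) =133/246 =0.54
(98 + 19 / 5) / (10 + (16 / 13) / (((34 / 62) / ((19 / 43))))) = 4837027 / 522270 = 9.26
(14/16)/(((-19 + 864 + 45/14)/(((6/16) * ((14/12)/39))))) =343/29640000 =0.00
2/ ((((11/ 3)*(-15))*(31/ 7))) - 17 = -17.01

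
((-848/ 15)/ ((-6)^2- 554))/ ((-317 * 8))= -53/ 1231545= -0.00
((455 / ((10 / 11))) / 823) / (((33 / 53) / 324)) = 316.45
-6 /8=-3 /4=-0.75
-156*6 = -936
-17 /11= -1.55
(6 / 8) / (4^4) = 3 / 1024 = 0.00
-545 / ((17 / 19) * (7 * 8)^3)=-10355 / 2985472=-0.00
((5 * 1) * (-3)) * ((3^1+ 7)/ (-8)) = 75/ 4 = 18.75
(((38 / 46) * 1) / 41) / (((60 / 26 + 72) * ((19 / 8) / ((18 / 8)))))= 39 / 151823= 0.00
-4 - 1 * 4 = -8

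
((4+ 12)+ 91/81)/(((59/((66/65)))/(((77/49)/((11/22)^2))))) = 1342616/724815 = 1.85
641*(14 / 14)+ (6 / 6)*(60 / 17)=644.53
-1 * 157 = -157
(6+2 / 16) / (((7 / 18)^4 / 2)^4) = 242879062193188503552 / 678223072849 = 358110881.09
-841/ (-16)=52.56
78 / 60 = 13 / 10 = 1.30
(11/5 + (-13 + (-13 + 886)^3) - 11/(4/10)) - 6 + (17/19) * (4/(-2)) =126414328473/190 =665338570.91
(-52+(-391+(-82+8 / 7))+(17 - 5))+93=-2932 / 7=-418.86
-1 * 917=-917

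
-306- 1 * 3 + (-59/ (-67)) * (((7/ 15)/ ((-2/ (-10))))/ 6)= -372241/ 1206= -308.66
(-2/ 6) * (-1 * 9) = 3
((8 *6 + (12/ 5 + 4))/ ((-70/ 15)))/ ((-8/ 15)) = 153/ 7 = 21.86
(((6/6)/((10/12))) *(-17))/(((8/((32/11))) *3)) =-136/55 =-2.47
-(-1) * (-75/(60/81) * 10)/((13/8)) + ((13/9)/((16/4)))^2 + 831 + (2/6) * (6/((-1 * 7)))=24503299/117936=207.77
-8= -8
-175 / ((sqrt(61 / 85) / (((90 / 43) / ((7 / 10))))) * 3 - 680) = 15802500 * sqrt(5185) / 3537354473339+ 910350000000 / 3537354473339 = 0.26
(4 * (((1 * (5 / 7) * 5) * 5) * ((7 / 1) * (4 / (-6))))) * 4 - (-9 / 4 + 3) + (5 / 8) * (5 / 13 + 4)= -1331.34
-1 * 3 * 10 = -30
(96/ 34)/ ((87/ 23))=368/ 493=0.75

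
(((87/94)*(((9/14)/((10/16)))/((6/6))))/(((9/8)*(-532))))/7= -348/1531495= -0.00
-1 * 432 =-432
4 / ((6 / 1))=2 / 3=0.67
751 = 751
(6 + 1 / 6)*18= 111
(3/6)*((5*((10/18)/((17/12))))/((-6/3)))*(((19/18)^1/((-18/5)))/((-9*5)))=-475/148716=-0.00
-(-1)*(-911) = -911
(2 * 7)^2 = 196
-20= -20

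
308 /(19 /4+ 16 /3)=336 /11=30.55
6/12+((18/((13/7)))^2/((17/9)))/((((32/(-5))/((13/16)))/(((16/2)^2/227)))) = -64219/50167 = -1.28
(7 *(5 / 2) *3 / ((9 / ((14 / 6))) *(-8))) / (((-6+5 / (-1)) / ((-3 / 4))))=-245 / 2112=-0.12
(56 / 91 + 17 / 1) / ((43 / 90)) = 36.87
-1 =-1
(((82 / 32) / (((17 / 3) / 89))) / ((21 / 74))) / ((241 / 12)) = 405039 / 57358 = 7.06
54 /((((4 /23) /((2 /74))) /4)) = 1242 /37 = 33.57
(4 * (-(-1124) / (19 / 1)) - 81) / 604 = 2957 / 11476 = 0.26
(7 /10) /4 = 7 /40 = 0.18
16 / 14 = 8 / 7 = 1.14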